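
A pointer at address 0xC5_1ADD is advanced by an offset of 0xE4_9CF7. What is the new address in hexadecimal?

0x1A9B7D4

Add column by column in base 16, right to left:
  D+7 = 4 carry 1
  D+F+1 = D carry 1
  A+C+1 = 7 carry 1
  1+9+1 = B
  5+4 = 9
  C+E = A carry 1
  final carry 1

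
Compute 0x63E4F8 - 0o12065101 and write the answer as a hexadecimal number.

0o12065101 = 0x286A41 in hexadecimal.
Subtract column by column in base 16:
  8-1 → 7
  F-4 → B
  4-A → A (borrow)
  E-6-1 → 7
  3-8 → B (borrow)
  6-2-1 → 3

0x3B7AB7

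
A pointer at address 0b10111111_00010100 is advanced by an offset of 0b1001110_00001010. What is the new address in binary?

0b10000110100011110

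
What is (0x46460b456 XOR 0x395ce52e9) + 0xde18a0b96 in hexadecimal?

First 0x46460b456 XOR 0x395ce52e9 = 0x7f1aee6bf.
Add column by column in base 16, right to left:
  f+6 = 5 carry 1
  b+9+1 = 5 carry 1
  6+b+1 = 2 carry 1
  e+0+1 = f
  e+a = 8 carry 1
  a+8+1 = 3 carry 1
  1+1+1 = 3
  f+e = d carry 1
  7+d+1 = 5 carry 1
  final carry 1

0x15d338f255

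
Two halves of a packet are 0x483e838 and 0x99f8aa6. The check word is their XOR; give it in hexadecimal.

0xd1c629e

XOR each hex digit independently (no carries):
  4^9=d, 8^9=1, 3^f=c, e^8=6, 8^a=2, 3^a=9, 8^6=e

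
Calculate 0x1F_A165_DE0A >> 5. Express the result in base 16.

0xFD0B2EF0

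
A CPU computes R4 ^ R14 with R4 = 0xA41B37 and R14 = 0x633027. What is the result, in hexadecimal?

0xC72B10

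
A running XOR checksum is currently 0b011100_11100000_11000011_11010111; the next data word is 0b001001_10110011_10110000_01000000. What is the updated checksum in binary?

XOR bit by bit (1 where the bits differ):
  011100111000001100001111010111
^ 001001101100111011000001000000
= 010101010100110111001110010111

0b010101010100110111001110010111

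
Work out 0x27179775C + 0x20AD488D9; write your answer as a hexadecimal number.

Add column by column in base 16, right to left:
  C+9 = 5 carry 1
  5+D+1 = 3 carry 1
  7+8+1 = 0 carry 1
  7+8+1 = 0 carry 1
  9+4+1 = E
  7+D = 4 carry 1
  1+A+1 = C
  7+0 = 7
  2+2 = 4

0x47C4E0035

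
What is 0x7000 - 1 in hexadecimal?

0x6FFF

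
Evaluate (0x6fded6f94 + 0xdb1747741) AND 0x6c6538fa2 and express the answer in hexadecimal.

Add column by column in base 16, right to left:
  4+1 = 5
  9+4 = d
  f+7 = 6 carry 1
  6+7+1 = e
  d+4 = 1 carry 1
  e+7+1 = 6 carry 1
  d+1+1 = f
  f+b = a carry 1
  6+d+1 = 4 carry 1
  final carry 1
Sum = 0x14af61e6d5; now AND with 0x6c6538fa2:
  1&0=0, 4&6=4, a&c=8, f&6=6, 6&5=4, 1&3=1, e&8=8, 6&f=6, d&a=8, 5&2=0

0x486418680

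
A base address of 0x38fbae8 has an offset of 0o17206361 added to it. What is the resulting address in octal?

0x38fbae8 = 0o343735350 in octal.
Add column by column in base 8, right to left:
  0+1 = 1
  5+6 = 3 carry 1
  3+3+1 = 7
  5+6 = 3 carry 1
  3+0+1 = 4
  7+2 = 1 carry 1
  3+7+1 = 3 carry 1
  4+1+1 = 6
  3+0 = 3

0o363143731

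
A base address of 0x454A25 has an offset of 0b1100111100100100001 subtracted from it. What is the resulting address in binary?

0b1111101101000100000100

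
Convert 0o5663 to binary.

0b101110110011

Each octal digit is 3 bits: 5=101 6=110 6=110 3=011.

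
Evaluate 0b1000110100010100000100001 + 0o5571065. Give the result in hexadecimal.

0x1311A56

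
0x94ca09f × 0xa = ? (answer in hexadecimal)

Multiply each base-16 digit by 10, carrying:
  f×10 = 150 → write 6 carry 9
  9×10+9 = 99 → write 3 carry 6
  0×10+6 = 6 → write 6
  a×10 = 100 → write 4 carry 6
  c×10+6 = 126 → write e carry 7
  4×10+7 = 47 → write f carry 2
  9×10+2 = 92 → write c carry 5
  remaining carry: 5

0x5cfe4636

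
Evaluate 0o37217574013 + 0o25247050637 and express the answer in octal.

Add column by column in base 8, right to left:
  3+7 = 2 carry 1
  1+3+1 = 5
  0+6 = 6
  4+0 = 4
  7+5 = 4 carry 1
  5+0+1 = 6
  7+7 = 6 carry 1
  1+4+1 = 6
  2+2 = 4
  7+5 = 4 carry 1
  3+2+1 = 6

0o64466644652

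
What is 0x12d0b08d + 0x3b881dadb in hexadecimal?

0x3cb528b68

Add column by column in base 16, right to left:
  d+b = 8 carry 1
  8+d+1 = 6 carry 1
  0+a+1 = b
  b+d = 8 carry 1
  0+1+1 = 2
  d+8 = 5 carry 1
  2+8+1 = b
  1+b = c
  0+3 = 3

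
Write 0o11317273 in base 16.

Each octal digit is 3 bits: 1=001 1=001 3=011 1=001 7=111 2=010 7=111 3=011.
Group the bits into nibbles: 0010 0101 1001 1110 1011 1011 → 259EBB.

0x259EBB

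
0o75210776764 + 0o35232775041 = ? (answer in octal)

Add column by column in base 8, right to left:
  4+1 = 5
  6+4 = 2 carry 1
  7+0+1 = 0 carry 1
  6+5+1 = 4 carry 1
  7+7+1 = 7 carry 1
  7+7+1 = 7 carry 1
  0+2+1 = 3
  1+3 = 4
  2+2 = 4
  5+5 = 2 carry 1
  7+3+1 = 3 carry 1
  final carry 1

0o132443774025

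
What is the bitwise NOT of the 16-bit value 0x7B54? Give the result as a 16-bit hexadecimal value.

0x84AB

Each hex digit d becomes F−d:
  7→8, B→4, 5→A, 4→B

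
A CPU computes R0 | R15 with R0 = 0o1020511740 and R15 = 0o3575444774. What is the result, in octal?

OR each oct digit independently (no carries):
  1|3=3, 0|5=5, 2|7=7, 0|5=5, 5|4=5, 1|4=5, 1|4=5, 7|7=7, 4|7=7, 0|4=4

0o3575555774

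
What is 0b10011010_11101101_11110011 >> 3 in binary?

Right shift by 3: drop the 3 least-significant bits.

0b100110101110110111110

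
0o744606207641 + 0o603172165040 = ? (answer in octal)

Add column by column in base 8, right to left:
  1+0 = 1
  4+4 = 0 carry 1
  6+0+1 = 7
  7+5 = 4 carry 1
  0+6+1 = 7
  2+1 = 3
  6+2 = 0 carry 1
  0+7+1 = 0 carry 1
  6+1+1 = 0 carry 1
  4+3+1 = 0 carry 1
  4+0+1 = 5
  7+6 = 5 carry 1
  final carry 1

0o1550000374701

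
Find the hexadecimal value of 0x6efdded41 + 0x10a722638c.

Add column by column in base 16, right to left:
  1+c = d
  4+8 = c
  d+3 = 0 carry 1
  e+6+1 = 5 carry 1
  d+2+1 = 0 carry 1
  d+2+1 = 0 carry 1
  f+7+1 = 7 carry 1
  e+a+1 = 9 carry 1
  6+0+1 = 7
  0+1 = 1

0x17970050cd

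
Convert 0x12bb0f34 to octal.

Expand each hex digit to 4 bits: 1=0001 2=0010 b=1011 b=1011 0=0000 f=1111 3=0011 4=0100.
Group the bits in threes: 010 010 101 110 110 000 111 100 110 100 → 2256607464.

0o2256607464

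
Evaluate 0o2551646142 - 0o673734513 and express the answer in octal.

0o1655711427

Subtract column by column in base 8:
  2-3 → 7 (borrow)
  4-1-1 → 2
  1-5 → 4 (borrow)
  6-4-1 → 1
  4-3 → 1
  6-7 → 7 (borrow)
  1-3-1 → 5 (borrow)
  5-7-1 → 5 (borrow)
  5-6-1 → 6 (borrow)
  2-0-1 → 1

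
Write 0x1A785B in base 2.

0b110100111100001011011

Expand each hex digit to 4 bits: 1=0001 A=1010 7=0111 8=1000 5=0101 B=1011.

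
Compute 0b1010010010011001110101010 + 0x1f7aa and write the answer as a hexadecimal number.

0b1010010010011001110101010 = 0x14933aa in hexadecimal.
Add column by column in base 16, right to left:
  a+a = 4 carry 1
  a+a+1 = 5 carry 1
  3+7+1 = b
  3+f = 2 carry 1
  9+1+1 = b
  4+0 = 4
  1+0 = 1

0x14b2b54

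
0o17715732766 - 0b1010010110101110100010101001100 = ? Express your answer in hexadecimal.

0x2C6070AA

0o17715732766 = 0x7F37B5F6 in hexadecimal.
0b1010010110101110100010101001100 = 0x52D7454C in hexadecimal.
Subtract column by column in base 16:
  6-C → A (borrow)
  F-4-1 → A
  5-5 → 0
  B-4 → 7
  7-7 → 0
  3-D → 6 (borrow)
  F-2-1 → C
  7-5 → 2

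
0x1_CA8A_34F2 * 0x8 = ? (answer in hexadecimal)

0xE5451A790

Multiply each base-16 digit by 8, carrying:
  2×8 = 16 → write 0 carry 1
  F×8+1 = 121 → write 9 carry 7
  4×8+7 = 39 → write 7 carry 2
  3×8+2 = 26 → write A carry 1
  A×8+1 = 81 → write 1 carry 5
  8×8+5 = 69 → write 5 carry 4
  A×8+4 = 84 → write 4 carry 5
  C×8+5 = 101 → write 5 carry 6
  1×8+6 = 14 → write E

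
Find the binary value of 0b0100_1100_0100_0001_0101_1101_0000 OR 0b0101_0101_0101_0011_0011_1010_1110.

0b0101110101010011011111111110

OR bit by bit (1 where either bit is 1):
  0100110001000001010111010000
| 0101010101010011001110101110
= 0101110101010011011111111110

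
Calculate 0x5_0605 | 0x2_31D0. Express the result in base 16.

0x737D5

OR each hex digit independently (no carries):
  5|2=7, 0|3=3, 6|1=7, 0|D=D, 5|0=5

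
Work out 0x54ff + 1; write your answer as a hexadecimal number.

0x5500

The trailing 2 digits are F (max in base 16), so adding 1 cascades: they roll to 0 and the next digit up increments.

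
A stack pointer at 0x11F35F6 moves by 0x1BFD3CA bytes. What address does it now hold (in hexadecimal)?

Add column by column in base 16, right to left:
  6+A = 0 carry 1
  F+C+1 = C carry 1
  5+3+1 = 9
  3+D = 0 carry 1
  F+F+1 = F carry 1
  1+B+1 = D
  1+1 = 2

0x2DF09C0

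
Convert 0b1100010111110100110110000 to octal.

Group the bits in threes: 001 100 010 111 110 100 110 110 000 → 142764660.

0o142764660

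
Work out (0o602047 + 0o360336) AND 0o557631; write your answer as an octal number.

Add column by column in base 8, right to left:
  7+6 = 5 carry 1
  4+3+1 = 0 carry 1
  0+3+1 = 4
  2+0 = 2
  0+6 = 6
  6+3 = 1 carry 1
  final carry 1
Sum = 0o1162405; now AND with 0o557631:
  1&0=0, 1&5=1, 6&5=4, 2&7=2, 4&6=4, 0&3=0, 5&1=1

0o142401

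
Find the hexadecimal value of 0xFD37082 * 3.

0x2F7A5186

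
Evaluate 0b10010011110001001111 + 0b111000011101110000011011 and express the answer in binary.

0b111010110001100001101010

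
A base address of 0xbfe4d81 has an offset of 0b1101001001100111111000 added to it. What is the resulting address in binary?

0xbfe4d81 = 0b1011111111100100110110000001 in binary.
Add column by column in base 2, right to left:
  1+0 = 1
  0+0 = 0
  0+0 = 0
  0+1 = 1
  0+1 = 1
  0+1 = 1
  0+1 = 1
  1+1 = 0 carry 1
  1+1+1 = 1 carry 1
  0+0+1 = 1
  1+0 = 1
  1+1 = 0 carry 1
  0+1+1 = 0 carry 1
  0+0+1 = 1
  1+0 = 1
  0+1 = 1
  0+0 = 0
  1+0 = 1
  1+1 = 0 carry 1
  1+0+1 = 0 carry 1
  1+1+1 = 1 carry 1
  1+1+1 = 1 carry 1
  1+0+1 = 0 carry 1
  1+0+1 = 0 carry 1
  1+0+1 = 0 carry 1
  1+0+1 = 0 carry 1
  0+0+1 = 1
  1+0 = 1

0b1100001100101110011101111001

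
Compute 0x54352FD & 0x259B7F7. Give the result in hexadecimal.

AND each hex digit independently (no carries):
  5&2=0, 4&5=4, 3&9=1, 5&B=1, 2&7=2, F&F=F, D&7=5

0x04112F5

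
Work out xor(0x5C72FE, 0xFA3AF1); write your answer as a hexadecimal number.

XOR each hex digit independently (no carries):
  5^F=A, C^A=6, 7^3=4, 2^A=8, F^F=0, E^1=F

0xA6480F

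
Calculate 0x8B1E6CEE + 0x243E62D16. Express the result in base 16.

Add column by column in base 16, right to left:
  E+6 = 4 carry 1
  E+1+1 = 0 carry 1
  C+D+1 = A carry 1
  6+2+1 = 9
  E+6 = 4 carry 1
  1+E+1 = 0 carry 1
  B+3+1 = F
  8+4 = C
  0+2 = 2

0x2CF049A04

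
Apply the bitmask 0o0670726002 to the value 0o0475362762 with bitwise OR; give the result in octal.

0o0675766762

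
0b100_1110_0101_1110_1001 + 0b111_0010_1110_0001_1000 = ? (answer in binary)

Add column by column in base 2, right to left:
  1+0 = 1
  0+0 = 0
  0+0 = 0
  1+1 = 0 carry 1
  0+1+1 = 0 carry 1
  1+0+1 = 0 carry 1
  1+0+1 = 0 carry 1
  1+0+1 = 0 carry 1
  1+0+1 = 0 carry 1
  0+1+1 = 0 carry 1
  1+1+1 = 1 carry 1
  0+1+1 = 0 carry 1
  0+0+1 = 1
  1+1 = 0 carry 1
  1+0+1 = 0 carry 1
  1+0+1 = 0 carry 1
  0+1+1 = 0 carry 1
  0+1+1 = 0 carry 1
  1+1+1 = 1 carry 1
  final carry 1

0b11000001010000000001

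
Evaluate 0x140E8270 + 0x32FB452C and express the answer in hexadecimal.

0x4709C79C

Add column by column in base 16, right to left:
  0+C = C
  7+2 = 9
  2+5 = 7
  8+4 = C
  E+B = 9 carry 1
  0+F+1 = 0 carry 1
  4+2+1 = 7
  1+3 = 4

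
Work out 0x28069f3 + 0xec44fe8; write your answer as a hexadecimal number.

0x1144b9db

Add column by column in base 16, right to left:
  3+8 = b
  f+e = d carry 1
  9+f+1 = 9 carry 1
  6+4+1 = b
  0+4 = 4
  8+c = 4 carry 1
  2+e+1 = 1 carry 1
  final carry 1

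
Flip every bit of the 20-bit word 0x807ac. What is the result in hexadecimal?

Each hex digit d becomes f−d:
  8→7, 0→f, 7→8, a→5, c→3

0x7f853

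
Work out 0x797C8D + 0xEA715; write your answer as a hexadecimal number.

Add column by column in base 16, right to left:
  D+5 = 2 carry 1
  8+1+1 = A
  C+7 = 3 carry 1
  7+A+1 = 2 carry 1
  9+E+1 = 8 carry 1
  7+0+1 = 8

0x8823A2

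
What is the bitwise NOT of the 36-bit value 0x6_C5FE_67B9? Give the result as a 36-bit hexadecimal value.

0x93A019846

Each hex digit d becomes F−d:
  6→9, C→3, 5→A, F→0, E→1, 6→9, 7→8, B→4, 9→6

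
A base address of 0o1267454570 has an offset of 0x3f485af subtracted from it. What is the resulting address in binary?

0b110111010011101001111001001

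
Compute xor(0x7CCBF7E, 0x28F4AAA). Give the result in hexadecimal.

0x543F5D4

XOR each hex digit independently (no carries):
  7^2=5, C^8=4, C^F=3, B^4=F, F^A=5, 7^A=D, E^A=4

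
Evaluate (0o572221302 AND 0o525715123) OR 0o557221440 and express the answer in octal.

0o572221302 AND 0o525715123 = 0o520201102.
Then OR with 0o557221440.

0o577221542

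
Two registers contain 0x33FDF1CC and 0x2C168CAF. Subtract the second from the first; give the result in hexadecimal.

0x7E7651D

Subtract column by column in base 16:
  C-F → D (borrow)
  C-A-1 → 1
  1-C → 5 (borrow)
  F-8-1 → 6
  D-6 → 7
  F-1 → E
  3-C → 7 (borrow)
  3-2-1 → 0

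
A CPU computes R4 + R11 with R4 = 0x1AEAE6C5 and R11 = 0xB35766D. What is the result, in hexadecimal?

0x26205D32

Add column by column in base 16, right to left:
  5+D = 2 carry 1
  C+6+1 = 3 carry 1
  6+6+1 = D
  E+7 = 5 carry 1
  A+5+1 = 0 carry 1
  E+3+1 = 2 carry 1
  A+B+1 = 6 carry 1
  1+0+1 = 2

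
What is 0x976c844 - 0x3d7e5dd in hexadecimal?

Subtract column by column in base 16:
  4-d → 7 (borrow)
  4-d-1 → 6 (borrow)
  8-5-1 → 2
  c-e → e (borrow)
  6-7-1 → e (borrow)
  7-d-1 → 9 (borrow)
  9-3-1 → 5

0x59ee267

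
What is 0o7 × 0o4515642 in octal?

0o40440556

Multiply each base-8 digit by 7, carrying:
  2×7 = 14 → write 6 carry 1
  4×7+1 = 29 → write 5 carry 3
  6×7+3 = 45 → write 5 carry 5
  5×7+5 = 40 → write 0 carry 5
  1×7+5 = 12 → write 4 carry 1
  5×7+1 = 36 → write 4 carry 4
  4×7+4 = 32 → write 0 carry 4
  remaining carry: 4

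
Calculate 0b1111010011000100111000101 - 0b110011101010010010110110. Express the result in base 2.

0b1000110101110010100001111

Subtract column by column in base 2:
  1-0 → 1
  0-1 → 1 (borrow)
  1-1-1 → 1 (borrow)
  0-0-1 → 1 (borrow)
  0-1-1 → 0 (borrow)
  0-1-1 → 0 (borrow)
  1-0-1 → 0
  1-1 → 0
  1-0 → 1
  0-0 → 0
  0-1 → 1 (borrow)
  1-0-1 → 0
  0-0 → 0
  0-1 → 1 (borrow)
  0-0-1 → 1 (borrow)
  1-1-1 → 1 (borrow)
  1-0-1 → 0
  0-1 → 1 (borrow)
  0-1-1 → 0 (borrow)
  1-1-1 → 1 (borrow)
  0-0-1 → 1 (borrow)
  1-0-1 → 0
  1-1 → 0
  1-1 → 0
  1-0 → 1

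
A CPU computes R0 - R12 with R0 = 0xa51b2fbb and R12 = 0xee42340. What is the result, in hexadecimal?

0x96370c7b

Subtract column by column in base 16:
  b-0 → b
  b-4 → 7
  f-3 → c
  2-2 → 0
  b-4 → 7
  1-e → 3 (borrow)
  5-e-1 → 6 (borrow)
  a-0-1 → 9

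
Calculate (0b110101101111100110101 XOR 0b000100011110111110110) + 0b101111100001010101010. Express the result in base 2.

First 0b110101101111100110101 XOR 0b000100011110111110110 = 0b110001110001011000011.
Add column by column in base 2, right to left:
  1+0 = 1
  1+1 = 0 carry 1
  0+0+1 = 1
  0+1 = 1
  0+0 = 0
  0+1 = 1
  1+0 = 1
  1+1 = 0 carry 1
  0+0+1 = 1
  1+1 = 0 carry 1
  0+0+1 = 1
  0+0 = 0
  0+0 = 0
  1+0 = 1
  1+1 = 0 carry 1
  1+1+1 = 1 carry 1
  0+1+1 = 0 carry 1
  0+1+1 = 0 carry 1
  0+1+1 = 0 carry 1
  1+0+1 = 0 carry 1
  1+1+1 = 1 carry 1
  final carry 1

0b1100001010010101101101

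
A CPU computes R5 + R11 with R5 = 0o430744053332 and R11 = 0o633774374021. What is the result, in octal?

0o1264740447353

Add column by column in base 8, right to left:
  2+1 = 3
  3+2 = 5
  3+0 = 3
  3+4 = 7
  5+7 = 4 carry 1
  0+3+1 = 4
  4+4 = 0 carry 1
  4+7+1 = 4 carry 1
  7+7+1 = 7 carry 1
  0+3+1 = 4
  3+3 = 6
  4+6 = 2 carry 1
  final carry 1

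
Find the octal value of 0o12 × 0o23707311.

0o306711732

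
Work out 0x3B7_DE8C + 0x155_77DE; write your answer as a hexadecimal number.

Add column by column in base 16, right to left:
  C+E = A carry 1
  8+D+1 = 6 carry 1
  E+7+1 = 6 carry 1
  D+7+1 = 5 carry 1
  7+5+1 = D
  B+5 = 0 carry 1
  3+1+1 = 5

0x50D566A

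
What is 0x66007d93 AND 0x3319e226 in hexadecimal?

0x22006002

AND each hex digit independently (no carries):
  6&3=2, 6&3=2, 0&1=0, 0&9=0, 7&e=6, d&2=0, 9&2=0, 3&6=2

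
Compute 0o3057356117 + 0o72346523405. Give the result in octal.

Add column by column in base 8, right to left:
  7+5 = 4 carry 1
  1+0+1 = 2
  1+4 = 5
  6+3 = 1 carry 1
  5+2+1 = 0 carry 1
  3+5+1 = 1 carry 1
  7+6+1 = 6 carry 1
  5+4+1 = 2 carry 1
  0+3+1 = 4
  3+2 = 5
  0+7 = 7

0o75426101524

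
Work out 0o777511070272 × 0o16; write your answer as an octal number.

Multiply each base-8 digit by 14, carrying:
  2×14 = 28 → write 4 carry 3
  7×14+3 = 101 → write 5 carry 12
  2×14+12 = 40 → write 0 carry 5
  0×14+5 = 5 → write 5
  7×14 = 98 → write 2 carry 12
  0×14+12 = 12 → write 4 carry 1
  1×14+1 = 15 → write 7 carry 1
  1×14+1 = 15 → write 7 carry 1
  5×14+1 = 71 → write 7 carry 8
  7×14+8 = 106 → write 2 carry 13
  7×14+13 = 111 → write 7 carry 13
  7×14+13 = 111 → write 7 carry 13
  remaining carry: 15

0o15772777425054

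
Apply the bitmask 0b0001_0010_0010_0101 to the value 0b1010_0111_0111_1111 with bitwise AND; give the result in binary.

0b0000001000100101

AND bit by bit (1 only where both bits are 1):
  1010011101111111
& 0001001000100101
= 0000001000100101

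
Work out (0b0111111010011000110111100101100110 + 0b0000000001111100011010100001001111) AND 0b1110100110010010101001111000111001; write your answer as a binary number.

Add column by column in base 2, right to left:
  0+1 = 1
  1+1 = 0 carry 1
  1+1+1 = 1 carry 1
  0+1+1 = 0 carry 1
  0+0+1 = 1
  1+0 = 1
  1+1 = 0 carry 1
  0+0+1 = 1
  1+0 = 1
  0+0 = 0
  0+0 = 0
  1+1 = 0 carry 1
  1+0+1 = 0 carry 1
  1+1+1 = 1 carry 1
  1+0+1 = 0 carry 1
  0+1+1 = 0 carry 1
  1+1+1 = 1 carry 1
  1+0+1 = 0 carry 1
  0+0+1 = 1
  0+0 = 0
  0+1 = 1
  1+1 = 0 carry 1
  1+1+1 = 1 carry 1
  0+1+1 = 0 carry 1
  0+1+1 = 0 carry 1
  1+0+1 = 0 carry 1
  0+0+1 = 1
  1+0 = 1
  1+0 = 1
  1+0 = 1
  1+0 = 1
  1+0 = 1
  1+0 = 1
Sum = 0b111111100010101010010000110110101; now AND with 0b1110100110010010101001111000111001:
  0111111100010101010010000110110101
& 1110100110010010101001111000111001
= 0110100100010000000000000000110001

0b110100100010000000000000000110001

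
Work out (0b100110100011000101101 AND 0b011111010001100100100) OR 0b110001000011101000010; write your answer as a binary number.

0b100110100011000101101 AND 0b011111010001100100100 = 0b000110000001000100100.
Then OR with 0b110001000011101000010.

0b110111000011101100110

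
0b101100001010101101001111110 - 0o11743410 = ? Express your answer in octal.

0b101100001010101101001111110 = 0o541255176 in octal.
Subtract column by column in base 8:
  6-0 → 6
  7-1 → 6
  1-4 → 5 (borrow)
  5-3-1 → 1
  5-4 → 1
  2-7 → 3 (borrow)
  1-1-1 → 7 (borrow)
  4-1-1 → 2
  5-0 → 5

0o527311566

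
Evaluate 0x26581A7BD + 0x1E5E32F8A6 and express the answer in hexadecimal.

Add column by column in base 16, right to left:
  D+6 = 3 carry 1
  B+A+1 = 6 carry 1
  7+8+1 = 0 carry 1
  A+F+1 = A carry 1
  1+2+1 = 4
  8+3 = B
  5+E = 3 carry 1
  6+5+1 = C
  2+E = 0 carry 1
  0+1+1 = 2

0x20C3B4A063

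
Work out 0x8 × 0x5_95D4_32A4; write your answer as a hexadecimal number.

0x2CAEA19520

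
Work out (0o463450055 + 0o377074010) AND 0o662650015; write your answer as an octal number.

Add column by column in base 8, right to left:
  5+0 = 5
  5+1 = 6
  0+0 = 0
  0+4 = 4
  5+7 = 4 carry 1
  4+0+1 = 5
  3+7 = 2 carry 1
  6+7+1 = 6 carry 1
  4+3+1 = 0 carry 1
  final carry 1
Sum = 0o1062544065; now AND with 0o662650015:
  1&0=0, 0&6=0, 6&6=6, 2&2=2, 5&6=4, 4&5=4, 4&0=0, 0&0=0, 6&1=0, 5&5=5

0o62440005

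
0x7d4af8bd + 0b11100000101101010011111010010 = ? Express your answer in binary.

0x7d4af8bd = 0b1111101010010101111100010111101 in binary.
Add column by column in base 2, right to left:
  1+0 = 1
  0+1 = 1
  1+0 = 1
  1+0 = 1
  1+1 = 0 carry 1
  1+0+1 = 0 carry 1
  0+1+1 = 0 carry 1
  1+1+1 = 1 carry 1
  0+1+1 = 0 carry 1
  0+1+1 = 0 carry 1
  0+1+1 = 0 carry 1
  1+0+1 = 0 carry 1
  1+0+1 = 0 carry 1
  1+1+1 = 1 carry 1
  1+0+1 = 0 carry 1
  1+1+1 = 1 carry 1
  0+0+1 = 1
  1+1 = 0 carry 1
  0+1+1 = 0 carry 1
  1+0+1 = 0 carry 1
  0+1+1 = 0 carry 1
  0+0+1 = 1
  1+0 = 1
  0+0 = 0
  1+0 = 1
  0+0 = 0
  1+1 = 0 carry 1
  1+1+1 = 1 carry 1
  1+1+1 = 1 carry 1
  1+0+1 = 0 carry 1
  1+0+1 = 0 carry 1
  final carry 1

0b10011001011000011010000010001111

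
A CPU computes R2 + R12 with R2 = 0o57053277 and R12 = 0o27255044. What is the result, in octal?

0o106330343

Add column by column in base 8, right to left:
  7+4 = 3 carry 1
  7+4+1 = 4 carry 1
  2+0+1 = 3
  3+5 = 0 carry 1
  5+5+1 = 3 carry 1
  0+2+1 = 3
  7+7 = 6 carry 1
  5+2+1 = 0 carry 1
  final carry 1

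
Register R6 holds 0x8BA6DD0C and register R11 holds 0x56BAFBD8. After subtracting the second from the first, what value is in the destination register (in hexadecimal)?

Subtract column by column in base 16:
  C-8 → 4
  0-D → 3 (borrow)
  D-B-1 → 1
  D-F → E (borrow)
  6-A-1 → B (borrow)
  A-B-1 → E (borrow)
  B-6-1 → 4
  8-5 → 3

0x34EBE134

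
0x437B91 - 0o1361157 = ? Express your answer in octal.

0o17314442

0x437B91 = 0o20675621 in octal.
Subtract column by column in base 8:
  1-7 → 2 (borrow)
  2-5-1 → 4 (borrow)
  6-1-1 → 4
  5-1 → 4
  7-6 → 1
  6-3 → 3
  0-1 → 7 (borrow)
  2-0-1 → 1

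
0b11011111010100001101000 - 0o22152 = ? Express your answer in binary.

0o22152 = 0b10010001101010 in binary.
Subtract column by column in base 2:
  0-0 → 0
  0-1 → 1 (borrow)
  0-0-1 → 1 (borrow)
  1-1-1 → 1 (borrow)
  0-0-1 → 1 (borrow)
  1-1-1 → 1 (borrow)
  1-1-1 → 1 (borrow)
  0-0-1 → 1 (borrow)
  0-0-1 → 1 (borrow)
  0-0-1 → 1 (borrow)
  0-1-1 → 0 (borrow)
  1-0-1 → 0
  0-0 → 0
  1-1 → 0
  0-0 → 0
  1-0 → 1
  1-0 → 1
  1-0 → 1
  1-0 → 1
  1-0 → 1
  0-0 → 0
  1-0 → 1
  1-0 → 1

0b11011111000001111111110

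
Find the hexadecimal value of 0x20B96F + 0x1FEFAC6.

Add column by column in base 16, right to left:
  F+6 = 5 carry 1
  6+C+1 = 3 carry 1
  9+A+1 = 4 carry 1
  B+F+1 = B carry 1
  0+E+1 = F
  2+F = 1 carry 1
  0+1+1 = 2

0x21FB435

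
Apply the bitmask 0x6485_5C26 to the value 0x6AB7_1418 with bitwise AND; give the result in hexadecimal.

0x60851400

AND each hex digit independently (no carries):
  6&6=6, A&4=0, B&8=8, 7&5=5, 1&5=1, 4&C=4, 1&2=0, 8&6=0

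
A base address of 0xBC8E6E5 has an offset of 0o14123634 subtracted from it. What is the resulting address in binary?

0b1011100110000011111101001001

0xBC8E6E5 = 0b1011110010001110011011100101 in binary.
0o14123634 = 0b1100001010011110011100 in binary.
Subtract column by column in base 2:
  1-0 → 1
  0-0 → 0
  1-1 → 0
  0-1 → 1 (borrow)
  0-1-1 → 0 (borrow)
  1-0-1 → 0
  1-0 → 1
  1-1 → 0
  0-1 → 1 (borrow)
  1-1-1 → 1 (borrow)
  1-1-1 → 1 (borrow)
  0-0-1 → 1 (borrow)
  0-0-1 → 1 (borrow)
  1-1-1 → 1 (borrow)
  1-0-1 → 0
  1-1 → 0
  0-0 → 0
  0-0 → 0
  0-0 → 0
  1-0 → 1
  0-1 → 1 (borrow)
  0-1-1 → 0 (borrow)
  1-0-1 → 0
  1-0 → 1
  1-0 → 1
  1-0 → 1
  0-0 → 0
  1-0 → 1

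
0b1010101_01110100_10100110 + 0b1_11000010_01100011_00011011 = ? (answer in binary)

0b10000101111101011111000001

Add column by column in base 2, right to left:
  0+1 = 1
  1+1 = 0 carry 1
  1+0+1 = 0 carry 1
  0+1+1 = 0 carry 1
  0+1+1 = 0 carry 1
  1+0+1 = 0 carry 1
  0+0+1 = 1
  1+0 = 1
  0+1 = 1
  0+1 = 1
  1+0 = 1
  0+0 = 0
  1+0 = 1
  1+1 = 0 carry 1
  1+1+1 = 1 carry 1
  0+0+1 = 1
  1+0 = 1
  0+1 = 1
  1+0 = 1
  0+0 = 0
  1+0 = 1
  0+0 = 0
  1+1 = 0 carry 1
  0+1+1 = 0 carry 1
  0+1+1 = 0 carry 1
  final carry 1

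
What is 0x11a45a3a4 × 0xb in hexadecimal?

0xc20fe080c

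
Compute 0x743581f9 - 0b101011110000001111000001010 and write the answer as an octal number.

0o15657261757

0x743581f9 = 0o16415300771 in octal.
0b101011110000001111000001010 = 0o536017012 in octal.
Subtract column by column in base 8:
  1-2 → 7 (borrow)
  7-1-1 → 5
  7-0 → 7
  0-7 → 1 (borrow)
  0-1-1 → 6 (borrow)
  3-0-1 → 2
  5-6 → 7 (borrow)
  1-3-1 → 5 (borrow)
  4-5-1 → 6 (borrow)
  6-0-1 → 5
  1-0 → 1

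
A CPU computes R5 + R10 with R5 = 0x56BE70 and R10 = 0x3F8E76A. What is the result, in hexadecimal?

0x44FA5DA

Add column by column in base 16, right to left:
  0+A = A
  7+6 = D
  E+7 = 5 carry 1
  B+E+1 = A carry 1
  6+8+1 = F
  5+F = 4 carry 1
  0+3+1 = 4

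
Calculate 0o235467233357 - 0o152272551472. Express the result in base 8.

0o63174461665

Subtract column by column in base 8:
  7-2 → 5
  5-7 → 6 (borrow)
  3-4-1 → 6 (borrow)
  3-1-1 → 1
  3-5 → 6 (borrow)
  2-5-1 → 4 (borrow)
  7-2-1 → 4
  6-7 → 7 (borrow)
  4-2-1 → 1
  5-2 → 3
  3-5 → 6 (borrow)
  2-1-1 → 0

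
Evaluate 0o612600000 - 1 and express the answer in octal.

0o612577777

The trailing 5 digits are 0, so subtracting 1 borrows through: they become 7 and the next digit up decrements.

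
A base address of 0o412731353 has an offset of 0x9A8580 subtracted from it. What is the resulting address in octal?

0x9A8580 = 0o46502600 in octal.
Subtract column by column in base 8:
  3-0 → 3
  5-0 → 5
  3-6 → 5 (borrow)
  1-2-1 → 6 (borrow)
  3-0-1 → 2
  7-5 → 2
  2-6 → 4 (borrow)
  1-4-1 → 4 (borrow)
  4-0-1 → 3

0o344226553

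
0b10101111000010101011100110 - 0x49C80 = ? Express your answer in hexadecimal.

0b10101111000010101011100110 = 0x2BC2AE6 in hexadecimal.
Subtract column by column in base 16:
  6-0 → 6
  E-8 → 6
  A-C → E (borrow)
  2-9-1 → 8 (borrow)
  C-4-1 → 7
  B-0 → B
  2-0 → 2

0x2B78E66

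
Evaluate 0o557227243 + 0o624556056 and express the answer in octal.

0o1404005321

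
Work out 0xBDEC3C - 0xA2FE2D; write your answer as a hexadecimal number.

0x1AEE0F

Subtract column by column in base 16:
  C-D → F (borrow)
  3-2-1 → 0
  C-E → E (borrow)
  E-F-1 → E (borrow)
  D-2-1 → A
  B-A → 1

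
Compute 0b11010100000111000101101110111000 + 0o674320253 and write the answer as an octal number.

0o33303376143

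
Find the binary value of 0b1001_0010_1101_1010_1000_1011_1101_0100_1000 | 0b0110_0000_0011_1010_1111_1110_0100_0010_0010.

0b111100101111101011111111110101101010

OR bit by bit (1 where either bit is 1):
  100100101101101010001011110101001000
| 011000000011101011111110010000100010
= 111100101111101011111111110101101010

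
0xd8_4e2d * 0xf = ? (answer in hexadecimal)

Multiply each base-16 digit by 15, carrying:
  d×15 = 195 → write 3 carry 12
  2×15+12 = 42 → write a carry 2
  e×15+2 = 212 → write 4 carry 13
  4×15+13 = 73 → write 9 carry 4
  8×15+4 = 124 → write c carry 7
  d×15+7 = 202 → write a carry 12
  remaining carry: c

0xcac94a3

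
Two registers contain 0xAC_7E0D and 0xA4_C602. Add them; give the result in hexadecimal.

Add column by column in base 16, right to left:
  D+2 = F
  0+0 = 0
  E+6 = 4 carry 1
  7+C+1 = 4 carry 1
  C+4+1 = 1 carry 1
  A+A+1 = 5 carry 1
  final carry 1

0x151440F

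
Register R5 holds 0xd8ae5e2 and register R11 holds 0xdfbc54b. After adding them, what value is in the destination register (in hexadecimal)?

0x1b86ab2d

Add column by column in base 16, right to left:
  2+b = d
  e+4 = 2 carry 1
  5+5+1 = b
  e+c = a carry 1
  a+b+1 = 6 carry 1
  8+f+1 = 8 carry 1
  d+d+1 = b carry 1
  final carry 1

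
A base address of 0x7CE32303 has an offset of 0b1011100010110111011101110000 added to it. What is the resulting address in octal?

0o21033515163

0x7CE32303 = 0o17470621403 in octal.
0b1011100010110111011101110000 = 0o1342673560 in octal.
Add column by column in base 8, right to left:
  3+0 = 3
  0+6 = 6
  4+5 = 1 carry 1
  1+3+1 = 5
  2+7 = 1 carry 1
  6+6+1 = 5 carry 1
  0+2+1 = 3
  7+4 = 3 carry 1
  4+3+1 = 0 carry 1
  7+1+1 = 1 carry 1
  1+0+1 = 2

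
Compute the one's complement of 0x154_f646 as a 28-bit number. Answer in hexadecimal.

0xeab09b9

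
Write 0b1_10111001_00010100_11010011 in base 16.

0x1B914D3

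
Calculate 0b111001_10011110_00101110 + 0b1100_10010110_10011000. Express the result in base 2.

Add column by column in base 2, right to left:
  0+0 = 0
  1+0 = 1
  1+0 = 1
  1+1 = 0 carry 1
  0+1+1 = 0 carry 1
  1+0+1 = 0 carry 1
  0+0+1 = 1
  0+1 = 1
  0+0 = 0
  1+1 = 0 carry 1
  1+1+1 = 1 carry 1
  1+0+1 = 0 carry 1
  1+1+1 = 1 carry 1
  0+0+1 = 1
  0+0 = 0
  1+1 = 0 carry 1
  1+0+1 = 0 carry 1
  0+0+1 = 1
  0+1 = 1
  1+1 = 0 carry 1
  1+0+1 = 0 carry 1
  1+0+1 = 0 carry 1
  final carry 1

0b10001100011010011000110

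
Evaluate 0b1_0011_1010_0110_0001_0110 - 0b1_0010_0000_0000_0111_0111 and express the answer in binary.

Subtract column by column in base 2:
  0-1 → 1 (borrow)
  1-1-1 → 1 (borrow)
  1-1-1 → 1 (borrow)
  0-0-1 → 1 (borrow)
  1-1-1 → 1 (borrow)
  0-1-1 → 0 (borrow)
  0-1-1 → 0 (borrow)
  0-0-1 → 1 (borrow)
  0-0-1 → 1 (borrow)
  1-0-1 → 0
  1-0 → 1
  0-0 → 0
  0-0 → 0
  1-0 → 1
  0-0 → 0
  1-0 → 1
  1-0 → 1
  1-1 → 0
  0-0 → 0
  0-0 → 0
  1-1 → 0

0b11010010110011111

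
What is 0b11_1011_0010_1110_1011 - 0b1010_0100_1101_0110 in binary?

Subtract column by column in base 2:
  1-0 → 1
  1-1 → 0
  0-1 → 1 (borrow)
  1-0-1 → 0
  0-1 → 1 (borrow)
  1-0-1 → 0
  1-1 → 0
  1-1 → 0
  0-0 → 0
  1-0 → 1
  0-1 → 1 (borrow)
  0-0-1 → 1 (borrow)
  1-0-1 → 0
  1-1 → 0
  0-0 → 0
  1-1 → 0
  1-0 → 1
  1-0 → 1

0b110000111000010101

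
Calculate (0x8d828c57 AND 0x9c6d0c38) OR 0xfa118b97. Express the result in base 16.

0xfe118f97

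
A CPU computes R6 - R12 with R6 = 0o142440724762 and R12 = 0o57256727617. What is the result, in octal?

Subtract column by column in base 8:
  2-7 → 3 (borrow)
  6-1-1 → 4
  7-6 → 1
  4-7 → 5 (borrow)
  2-2-1 → 7 (borrow)
  7-7-1 → 7 (borrow)
  0-6-1 → 1 (borrow)
  4-5-1 → 6 (borrow)
  4-2-1 → 1
  2-7 → 3 (borrow)
  4-5-1 → 6 (borrow)
  1-0-1 → 0

0o63161775143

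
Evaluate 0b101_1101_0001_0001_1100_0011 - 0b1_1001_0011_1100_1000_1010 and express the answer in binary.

0b10000111101010100111001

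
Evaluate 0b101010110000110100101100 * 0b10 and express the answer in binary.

Multiply each base-2 digit by 2, carrying:
  0×2 = 0 → write 0
  0×2 = 0 → write 0
  1×2 = 2 → write 0 carry 1
  1×2+1 = 3 → write 1 carry 1
  0×2+1 = 1 → write 1
  1×2 = 2 → write 0 carry 1
  0×2+1 = 1 → write 1
  0×2 = 0 → write 0
  1×2 = 2 → write 0 carry 1
  0×2+1 = 1 → write 1
  1×2 = 2 → write 0 carry 1
  1×2+1 = 3 → write 1 carry 1
  0×2+1 = 1 → write 1
  0×2 = 0 → write 0
  0×2 = 0 → write 0
  0×2 = 0 → write 0
  1×2 = 2 → write 0 carry 1
  1×2+1 = 3 → write 1 carry 1
  0×2+1 = 1 → write 1
  1×2 = 2 → write 0 carry 1
  0×2+1 = 1 → write 1
  1×2 = 2 → write 0 carry 1
  0×2+1 = 1 → write 1
  1×2 = 2 → write 0 carry 1
  remaining carry: 1

0b1010101100001101001011000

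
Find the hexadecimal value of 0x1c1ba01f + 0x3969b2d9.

0x558552f8

Add column by column in base 16, right to left:
  f+9 = 8 carry 1
  1+d+1 = f
  0+2 = 2
  a+b = 5 carry 1
  b+9+1 = 5 carry 1
  1+6+1 = 8
  c+9 = 5 carry 1
  1+3+1 = 5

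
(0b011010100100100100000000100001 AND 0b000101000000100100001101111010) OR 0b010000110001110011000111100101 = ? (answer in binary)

0b011010100100100100000000100001 AND 0b000101000000100100001101111010 = 0b000000000000100100000000100000.
Then OR with 0b010000110001110011000111100101.

0b10000110001110111000111100101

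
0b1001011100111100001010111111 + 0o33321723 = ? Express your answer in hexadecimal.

0b1001011100111100001010111111 = 0x973C2BF in hexadecimal.
0o33321723 = 0x6DA3D3 in hexadecimal.
Add column by column in base 16, right to left:
  F+3 = 2 carry 1
  B+D+1 = 9 carry 1
  2+3+1 = 6
  C+A = 6 carry 1
  3+D+1 = 1 carry 1
  7+6+1 = E
  9+0 = 9

0x9E16692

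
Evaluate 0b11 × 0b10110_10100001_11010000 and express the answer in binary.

0b10000111110010101110000

Multiply each base-2 digit by 3, carrying:
  0×3 = 0 → write 0
  0×3 = 0 → write 0
  0×3 = 0 → write 0
  0×3 = 0 → write 0
  1×3 = 3 → write 1 carry 1
  0×3+1 = 1 → write 1
  1×3 = 3 → write 1 carry 1
  1×3+1 = 4 → write 0 carry 2
  1×3+2 = 5 → write 1 carry 2
  0×3+2 = 2 → write 0 carry 1
  0×3+1 = 1 → write 1
  0×3 = 0 → write 0
  0×3 = 0 → write 0
  1×3 = 3 → write 1 carry 1
  0×3+1 = 1 → write 1
  1×3 = 3 → write 1 carry 1
  0×3+1 = 1 → write 1
  1×3 = 3 → write 1 carry 1
  1×3+1 = 4 → write 0 carry 2
  0×3+2 = 2 → write 0 carry 1
  1×3+1 = 4 → write 0 carry 2
  remaining carry: 10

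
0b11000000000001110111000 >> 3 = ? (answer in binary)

0b11000000000001110111

Right shift by 3: drop the 3 least-significant bits.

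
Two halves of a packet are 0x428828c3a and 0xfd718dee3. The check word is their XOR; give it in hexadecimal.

XOR each hex digit independently (no carries):
  4^f=b, 2^d=f, 8^7=f, 8^1=9, 2^8=a, 8^d=5, c^e=2, 3^e=d, a^3=9

0xbff9a52d9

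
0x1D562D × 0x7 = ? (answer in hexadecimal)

Multiply each base-16 digit by 7, carrying:
  D×7 = 91 → write B carry 5
  2×7+5 = 19 → write 3 carry 1
  6×7+1 = 43 → write B carry 2
  5×7+2 = 37 → write 5 carry 2
  D×7+2 = 93 → write D carry 5
  1×7+5 = 12 → write C

0xCD5B3B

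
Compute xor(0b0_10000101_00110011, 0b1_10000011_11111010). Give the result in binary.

0b10000011011001001

XOR bit by bit (1 where the bits differ):
  01000010100110011
^ 11000001111111010
= 10000011011001001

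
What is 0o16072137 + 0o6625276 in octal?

0o24717435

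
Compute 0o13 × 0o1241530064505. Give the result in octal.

0o16362311102767

Multiply each base-8 digit by 11, carrying:
  5×11 = 55 → write 7 carry 6
  0×11+6 = 6 → write 6
  5×11 = 55 → write 7 carry 6
  4×11+6 = 50 → write 2 carry 6
  6×11+6 = 72 → write 0 carry 9
  0×11+9 = 9 → write 1 carry 1
  0×11+1 = 1 → write 1
  3×11 = 33 → write 1 carry 4
  5×11+4 = 59 → write 3 carry 7
  1×11+7 = 18 → write 2 carry 2
  4×11+2 = 46 → write 6 carry 5
  2×11+5 = 27 → write 3 carry 3
  1×11+3 = 14 → write 6 carry 1
  remaining carry: 1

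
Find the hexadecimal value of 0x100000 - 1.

The trailing 5 digits are 0, so subtracting 1 borrows through: they become F and the next digit up decrements.

0xFFFFF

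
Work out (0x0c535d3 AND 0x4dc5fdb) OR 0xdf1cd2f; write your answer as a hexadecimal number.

0xdf5ddff

0x0c535d3 AND 0x4dc5fdb = 0x0c415d3.
Then OR with 0xdf1cd2f.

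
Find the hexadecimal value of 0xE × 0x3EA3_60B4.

0x36CEF49D8

Multiply each base-16 digit by 14, carrying:
  4×14 = 56 → write 8 carry 3
  B×14+3 = 157 → write D carry 9
  0×14+9 = 9 → write 9
  6×14 = 84 → write 4 carry 5
  3×14+5 = 47 → write F carry 2
  A×14+2 = 142 → write E carry 8
  E×14+8 = 204 → write C carry 12
  3×14+12 = 54 → write 6 carry 3
  remaining carry: 3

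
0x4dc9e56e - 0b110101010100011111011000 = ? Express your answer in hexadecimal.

0b110101010100011111011000 = 0xd547d8 in hexadecimal.
Subtract column by column in base 16:
  e-8 → 6
  6-d → 9 (borrow)
  5-7-1 → d (borrow)
  e-4-1 → 9
  9-5 → 4
  c-d → f (borrow)
  d-0-1 → c
  4-0 → 4

0x4cf49d96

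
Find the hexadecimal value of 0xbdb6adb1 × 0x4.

0x2f6dab6c4

Multiply each base-16 digit by 4, carrying:
  1×4 = 4 → write 4
  b×4 = 44 → write c carry 2
  d×4+2 = 54 → write 6 carry 3
  a×4+3 = 43 → write b carry 2
  6×4+2 = 26 → write a carry 1
  b×4+1 = 45 → write d carry 2
  d×4+2 = 54 → write 6 carry 3
  b×4+3 = 47 → write f carry 2
  remaining carry: 2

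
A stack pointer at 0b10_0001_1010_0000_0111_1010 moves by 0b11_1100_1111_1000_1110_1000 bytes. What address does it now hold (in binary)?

0b10111101001100101100010

Add column by column in base 2, right to left:
  0+0 = 0
  1+0 = 1
  0+0 = 0
  1+1 = 0 carry 1
  1+0+1 = 0 carry 1
  1+1+1 = 1 carry 1
  1+1+1 = 1 carry 1
  0+1+1 = 0 carry 1
  0+0+1 = 1
  0+0 = 0
  0+0 = 0
  0+1 = 1
  0+1 = 1
  1+1 = 0 carry 1
  0+1+1 = 0 carry 1
  1+1+1 = 1 carry 1
  1+0+1 = 0 carry 1
  0+0+1 = 1
  0+1 = 1
  0+1 = 1
  0+1 = 1
  1+1 = 0 carry 1
  final carry 1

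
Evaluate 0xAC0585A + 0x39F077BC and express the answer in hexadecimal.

0x44B0D016

Add column by column in base 16, right to left:
  A+C = 6 carry 1
  5+B+1 = 1 carry 1
  8+7+1 = 0 carry 1
  5+7+1 = D
  0+0 = 0
  C+F = B carry 1
  A+9+1 = 4 carry 1
  0+3+1 = 4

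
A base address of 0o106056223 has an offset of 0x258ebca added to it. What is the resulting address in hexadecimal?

0o106056223 = 0x1185c93 in hexadecimal.
Add column by column in base 16, right to left:
  3+a = d
  9+c = 5 carry 1
  c+b+1 = 8 carry 1
  5+e+1 = 4 carry 1
  8+8+1 = 1 carry 1
  1+5+1 = 7
  1+2 = 3

0x371485d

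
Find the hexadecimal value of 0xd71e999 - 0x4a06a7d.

0x8d17f1c

Subtract column by column in base 16:
  9-d → c (borrow)
  9-7-1 → 1
  9-a → f (borrow)
  e-6-1 → 7
  1-0 → 1
  7-a → d (borrow)
  d-4-1 → 8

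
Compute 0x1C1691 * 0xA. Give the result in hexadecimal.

Multiply each base-16 digit by 10, carrying:
  1×10 = 10 → write A
  9×10 = 90 → write A carry 5
  6×10+5 = 65 → write 1 carry 4
  1×10+4 = 14 → write E
  C×10 = 120 → write 8 carry 7
  1×10+7 = 17 → write 1 carry 1
  remaining carry: 1

0x118E1AA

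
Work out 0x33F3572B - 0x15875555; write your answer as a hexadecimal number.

Subtract column by column in base 16:
  B-5 → 6
  2-5 → D (borrow)
  7-5-1 → 1
  5-5 → 0
  3-7 → C (borrow)
  F-8-1 → 6
  3-5 → E (borrow)
  3-1-1 → 1

0x1E6C01D6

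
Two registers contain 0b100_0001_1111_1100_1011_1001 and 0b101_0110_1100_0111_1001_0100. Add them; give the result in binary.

0b100110001100010001001101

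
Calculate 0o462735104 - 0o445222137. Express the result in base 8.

Subtract column by column in base 8:
  4-7 → 5 (borrow)
  0-3-1 → 4 (borrow)
  1-1-1 → 7 (borrow)
  5-2-1 → 2
  3-2 → 1
  7-2 → 5
  2-5 → 5 (borrow)
  6-4-1 → 1
  4-4 → 0

0o15512745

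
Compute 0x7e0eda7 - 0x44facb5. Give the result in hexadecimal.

Subtract column by column in base 16:
  7-5 → 2
  a-b → f (borrow)
  d-c-1 → 0
  e-a → 4
  0-f → 1 (borrow)
  e-4-1 → 9
  7-4 → 3

0x39140f2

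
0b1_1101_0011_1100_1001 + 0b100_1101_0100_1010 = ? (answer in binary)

0b100010000100010011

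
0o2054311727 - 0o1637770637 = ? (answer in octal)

0o214321070

Subtract column by column in base 8:
  7-7 → 0
  2-3 → 7 (borrow)
  7-6-1 → 0
  1-0 → 1
  1-7 → 2 (borrow)
  3-7-1 → 3 (borrow)
  4-7-1 → 4 (borrow)
  5-3-1 → 1
  0-6 → 2 (borrow)
  2-1-1 → 0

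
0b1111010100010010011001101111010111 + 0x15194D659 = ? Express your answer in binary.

0b10100100101110111100111001000110000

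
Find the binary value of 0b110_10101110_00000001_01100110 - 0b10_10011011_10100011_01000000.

Subtract column by column in base 2:
  0-0 → 0
  1-0 → 1
  1-0 → 1
  0-0 → 0
  0-0 → 0
  1-0 → 1
  1-1 → 0
  0-0 → 0
  1-1 → 0
  0-1 → 1 (borrow)
  0-0-1 → 1 (borrow)
  0-0-1 → 1 (borrow)
  0-0-1 → 1 (borrow)
  0-1-1 → 0 (borrow)
  0-0-1 → 1 (borrow)
  0-1-1 → 0 (borrow)
  0-1-1 → 0 (borrow)
  1-1-1 → 1 (borrow)
  1-0-1 → 0
  1-1 → 0
  0-1 → 1 (borrow)
  1-0-1 → 0
  0-0 → 0
  1-1 → 0
  0-0 → 0
  1-1 → 0
  1-0 → 1

0b100000100100101111000100110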